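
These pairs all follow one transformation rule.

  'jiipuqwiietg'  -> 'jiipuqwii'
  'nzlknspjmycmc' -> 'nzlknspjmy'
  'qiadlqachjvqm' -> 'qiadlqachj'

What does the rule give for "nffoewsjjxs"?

Rule — delete the last 3 characters.
On "nffoewsjjxs" that produces "nffoewsj".

nffoewsj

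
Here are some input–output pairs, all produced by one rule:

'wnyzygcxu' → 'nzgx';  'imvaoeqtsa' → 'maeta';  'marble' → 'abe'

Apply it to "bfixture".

The transformation: keep every other character starting from the second (positions 2nd, 4th, 6th, ...).
On "bfixture" that produces "fxue".

fxue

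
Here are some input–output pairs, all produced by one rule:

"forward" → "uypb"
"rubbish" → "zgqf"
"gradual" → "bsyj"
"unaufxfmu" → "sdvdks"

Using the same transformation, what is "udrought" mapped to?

In each case the input is transformed by: shift every letter 2 places backward in the alphabet (wrapping around), then delete the first 3 characters.
Starting from "udrought": after the first operation, "sbpmsefr"; after the second, "msefr".

msefr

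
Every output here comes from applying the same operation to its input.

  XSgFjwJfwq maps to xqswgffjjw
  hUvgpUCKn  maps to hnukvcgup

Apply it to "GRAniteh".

ghreatni

The rule is to take characters alternately from the front and the back (1st, last, 2nd, 2nd-last, ...), then convert every letter to lowercase.
Applying both steps to "GRAniteh": "GhReAtni", then "ghreatni".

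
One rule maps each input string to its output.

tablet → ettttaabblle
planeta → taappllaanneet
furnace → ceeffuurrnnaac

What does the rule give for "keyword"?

In each case the input is transformed by: double every character, then move the last 3 characters to the front (rotate right by 3).
Starting from "keyword": after the first operation, "kkeeyywwoorrdd"; after the second, "rddkkeeyywwoor".

rddkkeeyywwoor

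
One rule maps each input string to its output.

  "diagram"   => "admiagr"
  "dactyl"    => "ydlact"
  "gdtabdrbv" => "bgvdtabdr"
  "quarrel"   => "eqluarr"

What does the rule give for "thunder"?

etrhund

The transformation: swap the first and last characters, then move the last 2 characters to the front (rotate right by 2).
On "thunder": the first step gives "rhundet", and the second then gives "etrhund".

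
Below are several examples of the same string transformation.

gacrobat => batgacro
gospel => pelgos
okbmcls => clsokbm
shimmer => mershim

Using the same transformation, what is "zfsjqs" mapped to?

jqszfs

The rule is to move the last 3 characters to the front (rotate right by 3).
Applying that to "zfsjqs" gives "jqszfs".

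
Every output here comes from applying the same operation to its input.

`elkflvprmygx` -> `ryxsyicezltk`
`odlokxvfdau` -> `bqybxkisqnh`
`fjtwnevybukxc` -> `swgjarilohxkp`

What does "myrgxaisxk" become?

Each output is the input with this applied: shift every letter 13 places forward in the alphabet (wrapping around) — i.e. ROT13.
On "myrgxaisxk" that produces "zletknvfkx".

zletknvfkx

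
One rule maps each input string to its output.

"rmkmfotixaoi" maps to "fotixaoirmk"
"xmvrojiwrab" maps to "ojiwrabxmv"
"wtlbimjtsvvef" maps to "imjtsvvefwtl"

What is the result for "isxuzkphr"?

zkphrisx

Each output is the input with this applied: move the first 3 characters to the end (rotate left by 3), then delete the first character.
"isxuzkphr" → "uzkphrisx" → "zkphrisx".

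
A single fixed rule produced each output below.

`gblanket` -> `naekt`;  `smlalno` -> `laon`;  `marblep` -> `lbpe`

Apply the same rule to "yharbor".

What's happening: delete the first 3 characters, then swap each adjacent pair of characters (1↔2, 3↔4, ...).
Working it through for "yharbor": intermediate "rbor", final "brro".
(Check on "smlalno": → "alno" → "laon" ✓)

brro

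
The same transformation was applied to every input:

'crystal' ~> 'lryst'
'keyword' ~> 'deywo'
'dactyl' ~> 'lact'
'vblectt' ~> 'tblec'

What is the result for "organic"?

The transformation: swap the first and last characters, then delete the last 2 characters.
On "organic" that produces "crgan".

crgan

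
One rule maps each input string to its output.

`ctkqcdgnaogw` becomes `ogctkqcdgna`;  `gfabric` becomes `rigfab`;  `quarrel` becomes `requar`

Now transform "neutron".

roneut

Looking at the pairs, the operation is to delete the last character, then move the last 2 characters to the front (rotate right by 2).
On "neutron": the first step gives "neutro", and the second then gives "roneut".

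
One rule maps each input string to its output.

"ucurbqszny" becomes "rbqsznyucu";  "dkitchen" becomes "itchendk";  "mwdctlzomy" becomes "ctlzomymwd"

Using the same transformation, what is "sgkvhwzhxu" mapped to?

vhwzhxusgk

Rule — move the last 2 characters to the front (rotate right by 2), then swap the front and back halves of the string.
"sgkvhwzhxu" → "xusgkvhwzh" → "vhwzhxusgk".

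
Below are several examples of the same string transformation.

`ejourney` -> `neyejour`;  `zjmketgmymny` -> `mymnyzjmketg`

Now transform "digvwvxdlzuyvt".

Looking at the pairs, the operation is to move the first character to the end, then swap the front and back halves of the string.
On "digvwvxdlzuyvt": the first step gives "igvwvxdlzuyvtd", and the second then gives "lzuyvtdigvwvxd".

lzuyvtdigvwvxd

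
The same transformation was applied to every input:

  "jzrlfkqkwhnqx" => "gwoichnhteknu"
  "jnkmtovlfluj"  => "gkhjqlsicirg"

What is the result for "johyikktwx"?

Rule — shift every letter 3 places backward in the alphabet (wrapping around).
So "johyikktwx" becomes "glevfhhqtu".

glevfhhqtu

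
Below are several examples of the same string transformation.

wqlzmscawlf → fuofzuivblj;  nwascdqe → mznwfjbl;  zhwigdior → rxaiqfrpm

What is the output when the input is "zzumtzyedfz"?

moiiidvcihn

The transformation: move the last 3 characters to the front (rotate right by 3), then shift every letter 9 places forward in the alphabet (wrapping around).
Applying that to "zzumtzyedfz" gives "moiiidvcihn".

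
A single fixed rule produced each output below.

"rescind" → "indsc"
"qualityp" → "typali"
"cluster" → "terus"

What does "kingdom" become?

Looking at the pairs, the operation is to delete the first 2 characters, then move the last 3 characters to the front (rotate right by 3).
For "kingdom", step one produces "ngdom"; step two turns that into "domng".
(Check on "qualityp": → "alityp" → "typali" ✓)

domng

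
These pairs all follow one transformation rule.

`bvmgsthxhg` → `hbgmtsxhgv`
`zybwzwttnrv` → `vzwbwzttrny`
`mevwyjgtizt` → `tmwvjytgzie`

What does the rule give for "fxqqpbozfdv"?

In each case the input is transformed by: swap each adjacent pair of characters (1↔2, 3↔4, ...), then swap the first and last characters.
For "fxqqpbozfdv" the result is "vfqqbpzodfx".

vfqqbpzodfx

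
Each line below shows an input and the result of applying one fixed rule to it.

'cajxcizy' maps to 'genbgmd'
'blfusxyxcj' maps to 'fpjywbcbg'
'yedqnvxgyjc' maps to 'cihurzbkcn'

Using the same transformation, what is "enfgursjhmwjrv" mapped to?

The transformation: shift every letter 4 places forward in the alphabet (wrapping around), then delete the last character.
"enfgursjhmwjrv" → "irjkyvwnlqanv".

irjkyvwnlqanv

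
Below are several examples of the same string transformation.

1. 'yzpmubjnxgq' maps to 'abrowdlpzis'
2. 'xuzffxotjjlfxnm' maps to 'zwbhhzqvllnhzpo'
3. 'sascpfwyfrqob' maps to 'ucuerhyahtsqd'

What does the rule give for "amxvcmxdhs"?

cozxeozfju

The rule is to shift every letter 2 places forward in the alphabet (wrapping around).
Applying that to "amxvcmxdhs" gives "cozxeozfju".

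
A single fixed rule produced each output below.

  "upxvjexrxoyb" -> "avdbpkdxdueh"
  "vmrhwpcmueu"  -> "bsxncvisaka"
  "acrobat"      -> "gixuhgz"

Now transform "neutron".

tkazxut

Each output is the input with this applied: shift every letter 6 places forward in the alphabet (wrapping around).
Doing the same to "neutron": "tkazxut".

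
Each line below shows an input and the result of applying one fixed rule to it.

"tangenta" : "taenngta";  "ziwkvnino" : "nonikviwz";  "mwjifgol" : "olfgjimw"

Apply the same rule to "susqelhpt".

Looking at the pairs, the operation is to reverse the string, then swap each adjacent pair of characters (1↔2, 3↔4, ...).
For "susqelhpt" the result is "ptlhqeuss".

ptlhqeuss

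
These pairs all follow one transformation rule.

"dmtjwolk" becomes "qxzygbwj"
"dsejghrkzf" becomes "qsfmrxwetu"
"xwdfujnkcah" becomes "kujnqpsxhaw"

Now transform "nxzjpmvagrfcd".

Each output is the input with this applied: shift every letter 13 places forward in the alphabet (wrapping around) — i.e. ROT13, then take characters alternately from the front and the back (1st, last, 2nd, 2nd-last, ...).
Starting from "nxzjpmvagrfcd": after the first operation, "akmwczintespq"; after the second, "aqkpmswectzni".
(Check on "dmtjwolk": → "qzgwjbyx" → "qxzygbwj" ✓)

aqkpmswectzni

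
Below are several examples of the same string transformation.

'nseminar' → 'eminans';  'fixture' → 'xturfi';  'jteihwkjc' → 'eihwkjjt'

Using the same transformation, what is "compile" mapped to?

Each output is the input with this applied: delete the last character, then move the first 2 characters to the end (rotate left by 2).
"compile" → "mpilco".

mpilco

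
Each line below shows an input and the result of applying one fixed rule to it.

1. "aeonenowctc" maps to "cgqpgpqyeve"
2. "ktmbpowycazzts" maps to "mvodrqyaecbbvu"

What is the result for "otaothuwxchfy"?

The rule is to shift every letter 2 places forward in the alphabet (wrapping around).
Applying that to "otaothuwxchfy" gives "qvcqvjwyzejha".

qvcqvjwyzejha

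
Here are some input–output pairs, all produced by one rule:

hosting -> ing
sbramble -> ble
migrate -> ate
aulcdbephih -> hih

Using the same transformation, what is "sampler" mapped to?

The transformation: keep only the last 3 characters.
Applying that to "sampler" gives "ler".

ler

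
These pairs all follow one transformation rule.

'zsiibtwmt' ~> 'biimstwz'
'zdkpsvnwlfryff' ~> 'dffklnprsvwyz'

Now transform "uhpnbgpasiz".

The transformation: delete the last character, then sort the characters into alphabetical order.
For "uhpnbgpasiz", step one produces "uhpnbgpasi"; step two turns that into "abghinppsu".
(Check on "zdkpsvnwlfryff": → "zdkpsvnwlfryf" → "dffklnprsvwyz" ✓)

abghinppsu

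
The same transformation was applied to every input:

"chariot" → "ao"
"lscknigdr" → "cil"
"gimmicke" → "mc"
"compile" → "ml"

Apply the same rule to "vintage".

ng

Looking at the pairs, the operation is to swap the first and last characters, then keep one character in every 3, starting at position 3 (positions 3rd, 6th, 9th, ...).
Applying both steps to "vintage": "eintagv", then "ng".
(Check on "chariot": → "tharioc" → "ao" ✓)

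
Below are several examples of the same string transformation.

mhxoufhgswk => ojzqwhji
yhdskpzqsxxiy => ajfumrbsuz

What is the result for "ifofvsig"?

Rule — delete the last 3 characters, then shift every letter 2 places forward in the alphabet (wrapping around).
"ifofvsig" → "ifofv" → "khqhx".

khqhx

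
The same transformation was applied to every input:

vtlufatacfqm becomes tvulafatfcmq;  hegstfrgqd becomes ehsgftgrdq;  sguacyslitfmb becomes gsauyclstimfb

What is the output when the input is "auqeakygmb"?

The pattern: swap each adjacent pair of characters (1↔2, 3↔4, ...).
Applying that to "auqeakygmb" gives "uaeqkagybm".

uaeqkagybm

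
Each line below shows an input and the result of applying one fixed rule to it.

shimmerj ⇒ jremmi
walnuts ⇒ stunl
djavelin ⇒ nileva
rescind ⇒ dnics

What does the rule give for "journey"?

Looking at the pairs, the operation is to delete the first 2 characters, then reverse the string.
"journey" → "urney" → "yenru".

yenru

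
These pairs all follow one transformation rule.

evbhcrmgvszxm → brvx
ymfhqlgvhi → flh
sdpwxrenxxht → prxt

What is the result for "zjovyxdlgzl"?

Each output is the input with this applied: keep one character in every 3, starting at position 3 (positions 3rd, 6th, 9th, ...).
Doing the same to "zjovyxdlgzl": "oxg".

oxg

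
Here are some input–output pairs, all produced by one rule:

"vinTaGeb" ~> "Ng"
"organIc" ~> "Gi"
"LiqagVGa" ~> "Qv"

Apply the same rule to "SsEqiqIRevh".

eQE

Each output is the input with this applied: keep one character in every 3, starting at position 3 (positions 3rd, 6th, 9th, ...), then flip the case of every letter.
For "SsEqiqIRevh", step one produces "Eqe"; step two turns that into "eQE".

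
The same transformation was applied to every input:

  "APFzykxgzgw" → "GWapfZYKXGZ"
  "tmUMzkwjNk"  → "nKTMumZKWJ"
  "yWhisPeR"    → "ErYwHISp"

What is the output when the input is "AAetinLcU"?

Looking at the pairs, the operation is to flip the case of every letter, then move the last 2 characters to the front (rotate right by 2).
For "AAetinLcU", step one produces "aaETINlCu"; step two turns that into "CuaaETINl".

CuaaETINl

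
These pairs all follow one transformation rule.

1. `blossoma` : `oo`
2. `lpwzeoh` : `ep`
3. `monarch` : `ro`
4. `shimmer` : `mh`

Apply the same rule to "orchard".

What's happening: reverse the string, then keep one character in every 3, starting at position 3 (positions 3rd, 6th, 9th, ...).
Applying both steps to "orchard": "drahcro", then "ar".
(Check on "monarch": → "hcranom" → "ro" ✓)

ar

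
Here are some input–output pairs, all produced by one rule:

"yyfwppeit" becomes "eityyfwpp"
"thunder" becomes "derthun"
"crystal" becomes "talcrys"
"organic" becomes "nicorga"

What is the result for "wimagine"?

Rule — move the last 3 characters to the front (rotate right by 3).
On "wimagine" that produces "inewimag".

inewimag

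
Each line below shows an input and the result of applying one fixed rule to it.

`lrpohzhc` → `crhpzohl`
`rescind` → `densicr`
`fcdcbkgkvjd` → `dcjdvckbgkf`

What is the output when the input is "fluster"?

rleutsf

Each output is the input with this applied: take characters alternately from the front and the back (1st, last, 2nd, 2nd-last, ...), then move the first character to the end.
Applying both steps to "fluster": "frleuts", then "rleutsf".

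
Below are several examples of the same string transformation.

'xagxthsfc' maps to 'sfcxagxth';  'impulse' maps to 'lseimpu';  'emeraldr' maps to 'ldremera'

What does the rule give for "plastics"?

What's happening: move the last 3 characters to the front (rotate right by 3).
For "plastics" the result is "icsplast".

icsplast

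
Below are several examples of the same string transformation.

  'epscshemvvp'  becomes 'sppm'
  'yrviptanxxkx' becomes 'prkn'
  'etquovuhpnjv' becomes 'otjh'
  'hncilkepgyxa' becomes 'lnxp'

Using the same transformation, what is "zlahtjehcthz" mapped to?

tlhh

Rule — keep one character in every 3, starting at position 2 (positions 2nd, 5th, 8th, ...), then swap each adjacent pair of characters (1↔2, 3↔4, ...).
On "zlahtjehcthz" that produces "tlhh".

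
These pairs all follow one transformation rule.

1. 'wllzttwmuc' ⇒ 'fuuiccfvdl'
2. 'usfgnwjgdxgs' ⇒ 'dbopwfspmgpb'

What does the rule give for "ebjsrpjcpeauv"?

Each output is the input with this applied: shift every letter 9 places forward in the alphabet (wrapping around).
"ebjsrpjcpeauv" → "nksbayslynjde".

nksbayslynjde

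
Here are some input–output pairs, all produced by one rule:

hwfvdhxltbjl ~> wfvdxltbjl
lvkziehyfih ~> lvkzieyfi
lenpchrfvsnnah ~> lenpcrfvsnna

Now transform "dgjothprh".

What's happening: remove every "h".
So "dgjothprh" becomes "dgjotpr".

dgjotpr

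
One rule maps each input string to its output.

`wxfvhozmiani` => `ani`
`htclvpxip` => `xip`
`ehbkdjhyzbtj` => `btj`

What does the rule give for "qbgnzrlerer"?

rer

The rule is to keep only the last 3 characters.
So "qbgnzrlerer" becomes "rer".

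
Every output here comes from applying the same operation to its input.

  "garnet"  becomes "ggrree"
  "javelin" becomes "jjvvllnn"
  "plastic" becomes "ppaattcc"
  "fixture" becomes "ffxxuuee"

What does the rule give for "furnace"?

The transformation: keep every other character starting from the first (positions 1st, 3rd, 5th, ...), then double every character.
For "furnace", step one produces "frae"; step two turns that into "ffrraaee".

ffrraaee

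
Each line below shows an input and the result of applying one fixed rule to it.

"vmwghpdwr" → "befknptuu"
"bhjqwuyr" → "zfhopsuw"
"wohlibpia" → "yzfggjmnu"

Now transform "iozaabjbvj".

The pattern: sort the characters into alphabetical order, then shift every letter 2 places backward in the alphabet (wrapping around).
So "iozaabjbvj" becomes "yyzzghhmtx".

yyzzghhmtx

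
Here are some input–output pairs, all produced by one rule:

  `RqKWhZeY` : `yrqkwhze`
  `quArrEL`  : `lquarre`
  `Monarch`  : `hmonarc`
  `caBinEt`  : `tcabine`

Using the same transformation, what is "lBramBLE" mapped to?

elbrambl

In each case the input is transformed by: move the last character to the front, then convert every letter to lowercase.
Applying both steps to "lBramBLE": "ElBramBL", then "elbrambl".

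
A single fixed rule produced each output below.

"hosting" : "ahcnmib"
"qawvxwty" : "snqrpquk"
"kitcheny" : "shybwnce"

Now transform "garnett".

Each output is the input with this applied: reverse the string, then shift every letter 6 places backward in the alphabet (wrapping around).
For "garnett", step one produces "ttenrag"; step two turns that into "nnyhlua".

nnyhlua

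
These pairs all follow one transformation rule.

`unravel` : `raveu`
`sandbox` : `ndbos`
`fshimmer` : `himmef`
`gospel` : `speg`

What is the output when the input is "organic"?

ganio

In each case the input is transformed by: swap the first and last characters, then delete the first 2 characters.
Applying both steps to "organic": "crganio", then "ganio".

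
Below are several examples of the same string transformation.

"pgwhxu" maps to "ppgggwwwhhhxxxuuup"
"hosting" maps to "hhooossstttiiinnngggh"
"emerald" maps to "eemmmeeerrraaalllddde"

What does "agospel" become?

The transformation: repeat every character 3 times, then move the first character to the end.
Working it through for "agospel": intermediate "aaagggooossspppeeelll", final "aagggooossspppeeellla".

aagggooossspppeeellla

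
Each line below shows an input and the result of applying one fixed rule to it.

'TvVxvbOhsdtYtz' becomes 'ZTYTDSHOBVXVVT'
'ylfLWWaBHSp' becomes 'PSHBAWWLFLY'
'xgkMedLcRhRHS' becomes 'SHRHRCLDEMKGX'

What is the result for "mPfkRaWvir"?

In each case the input is transformed by: reverse the string, then convert every letter to uppercase.
So "mPfkRaWvir" becomes "RIVWARKFPM".

RIVWARKFPM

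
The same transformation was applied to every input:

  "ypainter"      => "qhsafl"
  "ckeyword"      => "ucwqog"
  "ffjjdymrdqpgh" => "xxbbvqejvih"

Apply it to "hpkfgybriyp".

The rule is to delete the last 2 characters, then shift every letter 8 places backward in the alphabet (wrapping around).
For "hpkfgybriyp", step one produces "hpkfgybri"; step two turns that into "zhcxyqtja".

zhcxyqtja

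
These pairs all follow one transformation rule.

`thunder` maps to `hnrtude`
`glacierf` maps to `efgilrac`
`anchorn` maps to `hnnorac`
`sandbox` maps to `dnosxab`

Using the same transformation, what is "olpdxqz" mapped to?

What's happening: sort the characters into alphabetical order, then move the first 2 characters to the end (rotate left by 2).
"olpdxqz" → "dlopqxz" → "opqxzdl".

opqxzdl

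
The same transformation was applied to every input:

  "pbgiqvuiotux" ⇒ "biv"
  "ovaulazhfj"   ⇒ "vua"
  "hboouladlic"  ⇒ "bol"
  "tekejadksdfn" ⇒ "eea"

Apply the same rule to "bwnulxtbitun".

wux

Rule — keep every other character starting from the second (positions 2nd, 4th, 6th, ...), then keep only the first 3 characters.
"bwnulxtbitun" → "wuxbtn" → "wux".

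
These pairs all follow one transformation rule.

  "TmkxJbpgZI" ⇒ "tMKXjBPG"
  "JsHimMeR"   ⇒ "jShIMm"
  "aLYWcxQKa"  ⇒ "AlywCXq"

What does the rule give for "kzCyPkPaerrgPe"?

In each case the input is transformed by: delete the last 2 characters, then flip the case of every letter.
Working it through for "kzCyPkPaerrgPe": intermediate "kzCyPkPaerrg", final "KZcYpKpAERRG".

KZcYpKpAERRG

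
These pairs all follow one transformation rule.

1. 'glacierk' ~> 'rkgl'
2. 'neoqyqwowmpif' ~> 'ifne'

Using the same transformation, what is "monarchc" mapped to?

hcmo

The rule is to move the first 2 characters to the end (rotate left by 2), then keep only the last 4 characters.
Applying both steps to "monarchc": "narchcmo", then "hcmo".
(Check on "glacierk": → "acierkgl" → "rkgl" ✓)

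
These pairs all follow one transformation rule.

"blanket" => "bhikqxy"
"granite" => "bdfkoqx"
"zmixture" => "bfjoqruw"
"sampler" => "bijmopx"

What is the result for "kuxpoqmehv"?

behjlmnrsu

The rule is to shift every letter 3 places backward in the alphabet (wrapping around), then sort the characters into alphabetical order.
On "kuxpoqmehv": the first step gives "hrumlnjbes", and the second then gives "behjlmnrsu".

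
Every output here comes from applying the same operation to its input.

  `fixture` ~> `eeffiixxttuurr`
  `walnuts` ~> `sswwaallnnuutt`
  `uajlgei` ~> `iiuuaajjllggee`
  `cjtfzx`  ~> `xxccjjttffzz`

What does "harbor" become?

The transformation: move the last character to the front, then double every character.
For "harbor", step one produces "rharbo"; step two turns that into "rrhhaarrbboo".

rrhhaarrbboo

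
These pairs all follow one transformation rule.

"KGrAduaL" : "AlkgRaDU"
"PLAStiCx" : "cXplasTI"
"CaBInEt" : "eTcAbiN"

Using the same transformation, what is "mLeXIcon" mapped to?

ONMlExiC

Each output is the input with this applied: move the last 2 characters to the front (rotate right by 2), then flip the case of every letter.
Working it through for "mLeXIcon": intermediate "onmLeXIc", final "ONMlExiC".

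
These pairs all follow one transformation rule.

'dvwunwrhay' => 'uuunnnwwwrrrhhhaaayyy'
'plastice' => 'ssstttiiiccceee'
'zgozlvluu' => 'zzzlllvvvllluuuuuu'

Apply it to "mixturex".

The pattern: delete the first 3 characters, then repeat every character 3 times.
So "mixturex" becomes "tttuuurrreeexxx".

tttuuurrreeexxx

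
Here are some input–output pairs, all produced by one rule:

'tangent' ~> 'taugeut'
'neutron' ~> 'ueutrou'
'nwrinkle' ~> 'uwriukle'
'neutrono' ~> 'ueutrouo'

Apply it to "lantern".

lauteru

The pattern: replace every "n" with "u".
Doing the same to "lantern": "lauteru".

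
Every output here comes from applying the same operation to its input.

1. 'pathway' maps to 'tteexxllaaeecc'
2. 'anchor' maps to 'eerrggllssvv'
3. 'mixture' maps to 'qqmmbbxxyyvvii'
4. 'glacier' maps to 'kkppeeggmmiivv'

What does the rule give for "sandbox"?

The transformation: shift every letter 4 places forward in the alphabet (wrapping around), then double every character.
Starting from "sandbox": after the first operation, "werhfsb"; after the second, "wweerrhhffssbb".
(Check on "pathway": → "texlaec" → "tteexxllaaeecc" ✓)

wweerrhhffssbb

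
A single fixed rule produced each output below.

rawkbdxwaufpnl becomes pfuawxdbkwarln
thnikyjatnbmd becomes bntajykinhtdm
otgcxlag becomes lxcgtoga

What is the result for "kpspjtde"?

tjpspked

Rule — reverse the string, then move the first 2 characters to the end (rotate left by 2).
For "kpspjtde", step one produces "edtjpspk"; step two turns that into "tjpspked".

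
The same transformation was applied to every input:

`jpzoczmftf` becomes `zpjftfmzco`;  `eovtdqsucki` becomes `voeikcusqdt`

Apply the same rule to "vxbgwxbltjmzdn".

bxvndzmjtlbxwg

What's happening: move the first 3 characters to the end (rotate left by 3), then reverse the string.
Applying both steps to "vxbgwxbltjmzdn": "gwxbltjmzdnvxb", then "bxvndzmjtlbxwg".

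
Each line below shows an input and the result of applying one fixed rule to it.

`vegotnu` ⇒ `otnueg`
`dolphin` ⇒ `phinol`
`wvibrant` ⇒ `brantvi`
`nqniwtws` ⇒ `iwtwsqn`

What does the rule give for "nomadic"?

adicom

What's happening: delete the first character, then move the first 2 characters to the end (rotate left by 2).
Starting from "nomadic": after the first operation, "omadic"; after the second, "adicom".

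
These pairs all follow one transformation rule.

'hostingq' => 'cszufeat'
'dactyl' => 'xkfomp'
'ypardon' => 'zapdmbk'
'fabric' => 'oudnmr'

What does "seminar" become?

Rule — shift every letter 12 places forward in the alphabet (wrapping around), then reverse the string.
Starting from "seminar": after the first operation, "eqyuzmd"; after the second, "dmzuyqe".

dmzuyqe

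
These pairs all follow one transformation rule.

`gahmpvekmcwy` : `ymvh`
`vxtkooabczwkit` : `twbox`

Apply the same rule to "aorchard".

What's happening: reverse the string, then keep one character in every 3, starting at position 1 (positions 1st, 4th, 7th, ...).
For "aorchard" the result is "dho".
(Check on "vxtkooabczwkit": → "tikwzcbaooktxv" → "twbox" ✓)

dho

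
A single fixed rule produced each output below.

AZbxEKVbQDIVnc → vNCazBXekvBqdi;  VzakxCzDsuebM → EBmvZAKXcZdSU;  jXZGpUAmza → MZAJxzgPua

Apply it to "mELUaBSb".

Each output is the input with this applied: move the last 3 characters to the front (rotate right by 3), then flip the case of every letter.
So "mELUaBSb" becomes "bsBMeluA".

bsBMeluA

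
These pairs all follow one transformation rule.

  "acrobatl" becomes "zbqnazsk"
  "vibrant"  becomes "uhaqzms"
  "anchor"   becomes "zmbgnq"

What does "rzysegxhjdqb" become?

qyxrdfwgicpa

The transformation: shift every letter 1 place backward in the alphabet (wrapping around).
Doing the same to "rzysegxhjdqb": "qyxrdfwgicpa".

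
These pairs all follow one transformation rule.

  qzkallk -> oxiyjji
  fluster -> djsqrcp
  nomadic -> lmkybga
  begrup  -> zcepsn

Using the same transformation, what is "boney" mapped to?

zmlcw

In each case the input is transformed by: shift every letter 2 places backward in the alphabet (wrapping around).
Applying that to "boney" gives "zmlcw".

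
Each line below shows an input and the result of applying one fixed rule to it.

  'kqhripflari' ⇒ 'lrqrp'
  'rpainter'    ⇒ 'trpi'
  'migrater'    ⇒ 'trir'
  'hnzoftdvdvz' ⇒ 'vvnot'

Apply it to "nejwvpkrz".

prew

What's happening: keep every other character starting from the second (positions 2nd, 4th, 6th, ...), then move the last 2 characters to the front (rotate right by 2).
Working it through for "nejwvpkrz": intermediate "ewpr", final "prew".
(Check on "rpainter": → "pitr" → "trpi" ✓)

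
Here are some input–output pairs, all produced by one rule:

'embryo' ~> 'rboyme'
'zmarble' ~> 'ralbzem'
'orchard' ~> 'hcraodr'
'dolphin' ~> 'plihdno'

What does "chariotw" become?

raoiwthc

Looking at the pairs, the operation is to move the first 2 characters to the end (rotate left by 2), then swap each adjacent pair of characters (1↔2, 3↔4, ...).
"chariotw" → "ariotwch" → "raoiwthc".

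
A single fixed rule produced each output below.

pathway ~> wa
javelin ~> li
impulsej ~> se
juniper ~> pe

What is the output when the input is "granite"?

Rule — delete the last character, then keep only the last 2 characters.
For "granite" the result is "it".

it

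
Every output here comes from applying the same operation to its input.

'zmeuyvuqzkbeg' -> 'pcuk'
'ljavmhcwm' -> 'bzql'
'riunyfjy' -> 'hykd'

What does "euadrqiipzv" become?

ukqt

The pattern: shift every letter 10 places backward in the alphabet (wrapping around), then keep only the first 4 characters.
Working it through for "euadrqiipzv": intermediate "ukqthgyyfpl", final "ukqt".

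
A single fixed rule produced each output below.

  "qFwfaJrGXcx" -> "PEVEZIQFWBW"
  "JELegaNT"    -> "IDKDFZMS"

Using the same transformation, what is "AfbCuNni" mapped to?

Rule — shift every letter 1 place backward in the alphabet (wrapping around), then convert every letter to uppercase.
Working it through for "AfbCuNni": intermediate "ZeaBtMmh", final "ZEABTMMH".

ZEABTMMH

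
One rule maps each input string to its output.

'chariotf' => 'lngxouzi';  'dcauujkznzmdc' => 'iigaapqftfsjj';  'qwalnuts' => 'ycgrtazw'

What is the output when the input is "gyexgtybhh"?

The rule is to shift every letter 6 places forward in the alphabet (wrapping around), then swap the first and last characters.
Applying that to "gyexgtybhh" gives "nekdmzehnm".
(Check on "dcauujkznzmdc": → "jigaapqftfsji" → "iigaapqftfsjj" ✓)

nekdmzehnm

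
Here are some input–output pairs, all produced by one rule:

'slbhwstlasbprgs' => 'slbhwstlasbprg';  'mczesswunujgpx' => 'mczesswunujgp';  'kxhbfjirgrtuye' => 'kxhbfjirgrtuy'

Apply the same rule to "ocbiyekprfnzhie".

The pattern: delete the last character.
For "ocbiyekprfnzhie" the result is "ocbiyekprfnzhi".

ocbiyekprfnzhi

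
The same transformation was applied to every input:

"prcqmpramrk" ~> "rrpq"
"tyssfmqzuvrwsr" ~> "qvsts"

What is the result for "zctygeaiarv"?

What's happening: keep one character in every 3, starting at position 1 (positions 1st, 4th, 7th, ...), then move the first 2 characters to the end (rotate left by 2).
For "zctygeaiarv", step one produces "zyar"; step two turns that into "arzy".

arzy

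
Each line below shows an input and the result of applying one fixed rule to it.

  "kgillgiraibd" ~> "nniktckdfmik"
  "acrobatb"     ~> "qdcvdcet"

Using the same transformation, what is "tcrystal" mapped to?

auvcnvet

The rule is to move the first 3 characters to the end (rotate left by 3), then shift every letter 2 places forward in the alphabet (wrapping around).
Starting from "tcrystal": after the first operation, "ystaltcr"; after the second, "auvcnvet".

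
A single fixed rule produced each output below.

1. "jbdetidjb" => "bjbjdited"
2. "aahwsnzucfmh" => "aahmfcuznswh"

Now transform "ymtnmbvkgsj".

The rule is to move the first 2 characters to the end (rotate left by 2), then reverse the string.
Working it through for "ymtnmbvkgsj": intermediate "tnmbvkgsjym", final "myjsgkvbmnt".

myjsgkvbmnt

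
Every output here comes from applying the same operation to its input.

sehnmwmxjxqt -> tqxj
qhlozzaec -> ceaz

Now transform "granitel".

In each case the input is transformed by: reverse the string, then keep only the first 4 characters.
Applying both steps to "granitel": "letinarg", then "leti".

leti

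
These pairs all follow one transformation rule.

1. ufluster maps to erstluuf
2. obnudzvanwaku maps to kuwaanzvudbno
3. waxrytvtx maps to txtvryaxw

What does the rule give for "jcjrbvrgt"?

gtvrrbcjj

Rule — reverse the string, then swap each adjacent pair of characters (1↔2, 3↔4, ...).
Starting from "jcjrbvrgt": after the first operation, "tgrvbrjcj"; after the second, "gtvrrbcjj".
(Check on "obnudzvanwaku": → "ukawnavzdunbo" → "kuwaanzvudbno" ✓)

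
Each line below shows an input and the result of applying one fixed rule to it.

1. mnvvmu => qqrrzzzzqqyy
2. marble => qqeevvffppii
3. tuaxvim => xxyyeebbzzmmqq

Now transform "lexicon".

ppiibbmmggssrr

The pattern: shift every letter 4 places forward in the alphabet (wrapping around), then double every character.
"lexicon" → "pibmgsr" → "ppiibbmmggssrr".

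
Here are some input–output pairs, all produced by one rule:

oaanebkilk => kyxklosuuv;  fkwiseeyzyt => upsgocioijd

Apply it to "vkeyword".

ufioygnb

What's happening: swap each adjacent pair of characters (1↔2, 3↔4, ...), then shift every letter 10 places forward in the alphabet (wrapping around).
Working it through for "vkeyword": intermediate "kvyeowdr", final "ufioygnb".
(Check on "oaanebkilk": → "aonabeikkl" → "kyxklosuuv" ✓)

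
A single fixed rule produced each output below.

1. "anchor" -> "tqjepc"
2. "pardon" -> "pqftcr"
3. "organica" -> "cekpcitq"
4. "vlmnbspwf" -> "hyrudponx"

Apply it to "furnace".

In each case the input is transformed by: reverse the string, then shift every letter 2 places forward in the alphabet (wrapping around).
On "furnace": the first step gives "ecanruf", and the second then gives "gecptwh".

gecptwh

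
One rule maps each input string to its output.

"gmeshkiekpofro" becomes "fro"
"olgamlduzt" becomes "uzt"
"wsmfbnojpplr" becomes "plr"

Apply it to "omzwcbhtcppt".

The rule is to keep only the last 3 characters.
Doing the same to "omzwcbhtcppt": "ppt".

ppt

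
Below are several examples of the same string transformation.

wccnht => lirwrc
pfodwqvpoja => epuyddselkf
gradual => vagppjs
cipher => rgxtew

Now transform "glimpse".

vtahxeb

The rule is to shift every letter 11 places backward in the alphabet (wrapping around), then take characters alternately from the front and the back (1st, last, 2nd, 2nd-last, ...).
On "glimpse": the first step gives "vaxbeht", and the second then gives "vtahxeb".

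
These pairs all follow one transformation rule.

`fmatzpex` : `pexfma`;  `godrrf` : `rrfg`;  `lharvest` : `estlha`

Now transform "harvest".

estha

Rule — move the last 3 characters to the front (rotate right by 3), then delete the last 2 characters.
Working it through for "harvest": intermediate "estharv", final "estha".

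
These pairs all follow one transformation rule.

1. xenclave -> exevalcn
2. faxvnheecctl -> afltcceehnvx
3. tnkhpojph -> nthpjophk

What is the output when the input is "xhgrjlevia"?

hxaiveljrg

Rule — move the first 2 characters to the end (rotate left by 2), then reverse the string.
Starting from "xhgrjlevia": after the first operation, "grjleviaxh"; after the second, "hxaiveljrg".
(Check on "tnkhpojph": → "khpojphtn" → "nthpjophk" ✓)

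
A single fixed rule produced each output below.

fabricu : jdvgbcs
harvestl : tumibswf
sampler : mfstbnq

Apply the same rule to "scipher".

Rule — shift every letter 1 place forward in the alphabet (wrapping around), then move the last 3 characters to the front (rotate right by 3).
For "scipher", step one produces "tdjqifs"; step two turns that into "ifstdjq".

ifstdjq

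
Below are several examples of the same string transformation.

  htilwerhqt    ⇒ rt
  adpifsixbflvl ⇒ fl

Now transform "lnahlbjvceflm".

em

In each case the input is transformed by: keep one character in every 3, starting at position 1 (positions 1st, 4th, 7th, ...), then keep only the last 2 characters.
For "lnahlbjvceflm", step one produces "lhjem"; step two turns that into "em".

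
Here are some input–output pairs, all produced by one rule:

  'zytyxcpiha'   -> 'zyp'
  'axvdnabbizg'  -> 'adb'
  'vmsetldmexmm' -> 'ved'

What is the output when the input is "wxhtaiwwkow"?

wtw

The pattern: delete the last 3 characters, then keep one character in every 3, starting at position 1 (positions 1st, 4th, 7th, ...).
Applying both steps to "wxhtaiwwkow": "wxhtaiww", then "wtw".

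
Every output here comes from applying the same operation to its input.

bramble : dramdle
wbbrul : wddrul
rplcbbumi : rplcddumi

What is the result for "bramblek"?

Rule — replace every "b" with "d".
So "bramblek" becomes "dramdlek".

dramdlek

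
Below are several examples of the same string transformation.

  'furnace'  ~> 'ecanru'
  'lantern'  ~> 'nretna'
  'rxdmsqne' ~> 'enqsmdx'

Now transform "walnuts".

Each output is the input with this applied: delete the first character, then reverse the string.
Applying both steps to "walnuts": "alnuts", then "stunla".
(Check on "lantern": → "antern" → "nretna" ✓)

stunla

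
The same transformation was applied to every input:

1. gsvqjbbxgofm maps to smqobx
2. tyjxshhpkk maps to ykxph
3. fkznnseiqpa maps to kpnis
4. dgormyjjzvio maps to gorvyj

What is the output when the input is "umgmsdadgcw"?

What's happening: keep every other character starting from the second (positions 2nd, 4th, 6th, ...), then take characters alternately from the front and the back (1st, last, 2nd, 2nd-last, ...).
"umgmsdadgcw" → "mmddc" → "mcmdd".

mcmdd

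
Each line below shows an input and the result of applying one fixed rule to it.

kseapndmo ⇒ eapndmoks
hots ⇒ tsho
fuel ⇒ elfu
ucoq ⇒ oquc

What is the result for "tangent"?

ngentta

Rule — move the first 2 characters to the end (rotate left by 2).
For "tangent" the result is "ngentta".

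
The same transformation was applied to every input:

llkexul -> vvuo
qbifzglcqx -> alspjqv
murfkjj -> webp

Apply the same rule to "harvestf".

rkbfo

The rule is to delete the last 3 characters, then shift every letter 10 places forward in the alphabet (wrapping around).
Doing the same to "harvestf": "rkbfo".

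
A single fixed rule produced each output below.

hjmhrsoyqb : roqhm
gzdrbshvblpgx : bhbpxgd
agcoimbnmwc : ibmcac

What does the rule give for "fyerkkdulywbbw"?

kdlwbfe

The transformation: keep every other character starting from the first (positions 1st, 3rd, 5th, ...), then move the first 2 characters to the end (rotate left by 2).
On "fyerkkdulywbbw": the first step gives "fekdlwb", and the second then gives "kdlwbfe".
(Check on "gzdrbshvblpgx": → "gdbhbpx" → "bhbpxgd" ✓)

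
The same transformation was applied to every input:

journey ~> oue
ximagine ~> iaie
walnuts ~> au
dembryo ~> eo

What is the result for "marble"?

The rule is to keep only the vowels.
Doing the same to "marble": "ae".

ae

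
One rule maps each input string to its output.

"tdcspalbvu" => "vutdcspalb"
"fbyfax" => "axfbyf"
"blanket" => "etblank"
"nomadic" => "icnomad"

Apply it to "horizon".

onhoriz

Each output is the input with this applied: move the last 2 characters to the front (rotate right by 2).
On "horizon" that produces "onhoriz".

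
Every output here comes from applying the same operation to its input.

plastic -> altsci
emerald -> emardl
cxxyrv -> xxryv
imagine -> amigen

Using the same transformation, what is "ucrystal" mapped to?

rcsyatl

The rule is to delete the first character, then swap each adjacent pair of characters (1↔2, 3↔4, ...).
For "ucrystal", step one produces "crystal"; step two turns that into "rcsyatl".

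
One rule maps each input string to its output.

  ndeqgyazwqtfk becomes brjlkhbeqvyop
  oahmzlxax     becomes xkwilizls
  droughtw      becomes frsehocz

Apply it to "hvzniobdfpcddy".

ytzmoqanoojsgk

The pattern: shift every letter 11 places forward in the alphabet (wrapping around), then move the first 3 characters to the end (rotate left by 3).
Working it through for "hvzniobdfpcddy": intermediate "sgkytzmoqanooj", final "ytzmoqanoojsgk".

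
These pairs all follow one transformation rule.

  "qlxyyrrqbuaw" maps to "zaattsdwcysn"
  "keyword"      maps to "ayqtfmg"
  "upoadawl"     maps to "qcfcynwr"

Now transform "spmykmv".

What's happening: move the first 2 characters to the end (rotate left by 2), then shift every letter 2 places forward in the alphabet (wrapping around).
"spmykmv" → "mykmvsp" → "oamoxur".
(Check on "qlxyyrrqbuaw": → "xyyrrqbuawql" → "zaattsdwcysn" ✓)

oamoxur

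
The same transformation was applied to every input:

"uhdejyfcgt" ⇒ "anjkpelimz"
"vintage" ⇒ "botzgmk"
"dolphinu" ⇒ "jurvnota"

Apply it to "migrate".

What's happening: shift every letter 6 places forward in the alphabet (wrapping around).
On "migrate" that produces "somxgzk".

somxgzk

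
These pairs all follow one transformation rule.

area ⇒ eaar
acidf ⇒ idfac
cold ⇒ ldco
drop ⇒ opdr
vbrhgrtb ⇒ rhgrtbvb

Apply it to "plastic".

asticpl

Rule — move the first 2 characters to the end (rotate left by 2).
On "plastic" that produces "asticpl".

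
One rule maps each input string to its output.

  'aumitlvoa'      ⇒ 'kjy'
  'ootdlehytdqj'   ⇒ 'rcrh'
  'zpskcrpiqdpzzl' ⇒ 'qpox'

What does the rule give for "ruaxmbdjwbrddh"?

yzub

What's happening: keep one character in every 3, starting at position 3 (positions 3rd, 6th, 9th, ...), then shift every letter 2 places backward in the alphabet (wrapping around).
On "ruaxmbdjwbrddh" that produces "yzub".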